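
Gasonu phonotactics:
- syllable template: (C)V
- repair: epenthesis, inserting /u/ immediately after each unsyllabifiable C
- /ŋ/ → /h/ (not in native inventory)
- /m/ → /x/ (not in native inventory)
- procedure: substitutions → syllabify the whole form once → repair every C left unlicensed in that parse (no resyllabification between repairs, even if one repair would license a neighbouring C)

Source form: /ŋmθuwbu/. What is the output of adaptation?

Substitution: /ŋ/ → /h/, /m/ → /x/, giving /hxθuwbu/.
The consonants /h/, /x/, /w/ cannot be parsed into a legal (C)V syllable (no codas are permitted; onsets are limited to one consonant).
Each unlicensed consonant becomes the onset of a new syllable: /h/ → /hu/, /x/ → /xu/, /w/ → /wu/.

huxuθuwubu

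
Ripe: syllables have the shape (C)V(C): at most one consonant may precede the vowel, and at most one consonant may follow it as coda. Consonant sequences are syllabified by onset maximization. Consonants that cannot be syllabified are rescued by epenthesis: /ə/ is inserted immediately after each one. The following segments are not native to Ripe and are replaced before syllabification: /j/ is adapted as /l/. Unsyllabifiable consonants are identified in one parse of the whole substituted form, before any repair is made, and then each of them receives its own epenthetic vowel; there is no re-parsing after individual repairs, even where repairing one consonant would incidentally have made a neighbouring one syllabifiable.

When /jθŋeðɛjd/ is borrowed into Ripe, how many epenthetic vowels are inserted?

After substitution the input is /lθŋeðɛld/.
The unsyllabifiable consonants are /l/, /θ/, /d/; each receives one epenthetic vowel.

3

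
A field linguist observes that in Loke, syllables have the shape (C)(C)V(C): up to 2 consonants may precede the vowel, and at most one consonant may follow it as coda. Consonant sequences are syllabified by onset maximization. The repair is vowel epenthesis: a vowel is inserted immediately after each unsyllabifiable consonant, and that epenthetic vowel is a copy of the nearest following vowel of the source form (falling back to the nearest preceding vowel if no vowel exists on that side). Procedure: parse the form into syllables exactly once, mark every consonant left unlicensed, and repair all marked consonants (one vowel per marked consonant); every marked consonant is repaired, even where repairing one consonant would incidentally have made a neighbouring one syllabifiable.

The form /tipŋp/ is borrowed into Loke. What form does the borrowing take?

tipŋipi

Syllabifying with onset maximization leaves /ŋ/, /p/ stranded (at most one coda consonant is licensed; onsets may contain at most 2 consonants).
Inserting the epenthetic vowel yields /ŋ/ → /ŋi/, /p/ → /pi/.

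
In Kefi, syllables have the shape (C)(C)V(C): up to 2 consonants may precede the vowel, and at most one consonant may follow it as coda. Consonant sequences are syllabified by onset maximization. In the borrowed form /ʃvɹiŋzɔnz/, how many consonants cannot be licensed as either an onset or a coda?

Under (C)(C)V(C), the unsyllabifiable consonants are /ʃ/, /z/ (at most one coda consonant is licensed; onsets may contain at most 2 consonants).

2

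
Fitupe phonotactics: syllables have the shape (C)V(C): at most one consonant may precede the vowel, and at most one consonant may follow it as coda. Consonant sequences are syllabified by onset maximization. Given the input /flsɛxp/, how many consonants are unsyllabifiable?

Under (C)V(C), the unsyllabifiable consonants are /f/, /l/, /p/ (at most one coda consonant is licensed; onsets are limited to one consonant).

3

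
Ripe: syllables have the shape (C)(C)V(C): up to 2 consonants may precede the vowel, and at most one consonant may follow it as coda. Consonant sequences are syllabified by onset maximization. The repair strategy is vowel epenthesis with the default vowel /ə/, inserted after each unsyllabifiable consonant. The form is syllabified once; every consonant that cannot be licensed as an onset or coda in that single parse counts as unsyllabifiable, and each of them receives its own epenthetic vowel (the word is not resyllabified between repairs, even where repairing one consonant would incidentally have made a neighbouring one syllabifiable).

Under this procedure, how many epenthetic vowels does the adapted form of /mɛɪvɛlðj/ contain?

The unsyllabifiable consonants are /ð/, /j/; each receives one epenthetic vowel.

2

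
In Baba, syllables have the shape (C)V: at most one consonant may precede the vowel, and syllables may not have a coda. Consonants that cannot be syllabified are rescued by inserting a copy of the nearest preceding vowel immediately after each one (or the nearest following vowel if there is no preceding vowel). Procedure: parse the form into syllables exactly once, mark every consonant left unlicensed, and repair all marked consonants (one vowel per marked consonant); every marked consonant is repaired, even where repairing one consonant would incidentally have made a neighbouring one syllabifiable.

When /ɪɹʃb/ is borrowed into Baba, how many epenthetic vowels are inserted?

3

The unsyllabifiable consonants are /ɹ/, /ʃ/, /b/; each receives one epenthetic vowel.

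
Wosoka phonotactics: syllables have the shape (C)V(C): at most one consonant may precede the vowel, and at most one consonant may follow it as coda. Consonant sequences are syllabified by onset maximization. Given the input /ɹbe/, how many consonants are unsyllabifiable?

Under (C)V(C), the unsyllabifiable consonants are /ɹ/ (at most one coda consonant is licensed; onsets are limited to one consonant).

1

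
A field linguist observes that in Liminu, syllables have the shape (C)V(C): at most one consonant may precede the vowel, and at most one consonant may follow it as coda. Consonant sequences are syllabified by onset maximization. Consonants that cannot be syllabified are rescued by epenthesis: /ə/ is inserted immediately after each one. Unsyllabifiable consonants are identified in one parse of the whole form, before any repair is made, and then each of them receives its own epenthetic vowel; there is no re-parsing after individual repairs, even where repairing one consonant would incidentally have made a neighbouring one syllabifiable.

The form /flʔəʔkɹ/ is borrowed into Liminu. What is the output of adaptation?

Syllabifying with onset maximization leaves /f/, /l/, /k/, /ɹ/ stranded (at most one coda consonant is licensed; onsets are limited to one consonant).
Each unlicensed consonant becomes the onset of a new syllable: /f/ → /fə/, /l/ → /lə/, /k/ → /kə/, /ɹ/ → /ɹə/.

fələʔəʔkəɹə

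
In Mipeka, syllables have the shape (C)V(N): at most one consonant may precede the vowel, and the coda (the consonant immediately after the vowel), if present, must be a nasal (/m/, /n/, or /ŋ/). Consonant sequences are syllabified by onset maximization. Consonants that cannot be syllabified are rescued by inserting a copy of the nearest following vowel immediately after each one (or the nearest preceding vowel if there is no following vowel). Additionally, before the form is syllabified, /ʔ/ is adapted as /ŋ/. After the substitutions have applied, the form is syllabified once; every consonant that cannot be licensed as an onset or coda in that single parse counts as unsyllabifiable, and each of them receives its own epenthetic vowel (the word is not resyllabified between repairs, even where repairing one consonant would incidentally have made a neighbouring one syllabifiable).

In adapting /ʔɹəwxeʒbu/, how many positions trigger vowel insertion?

After substitution the input is /ŋɹəwxeʒbu/.
The unsyllabifiable consonants are /ŋ/, /w/, /ʒ/; each receives one epenthetic vowel.

3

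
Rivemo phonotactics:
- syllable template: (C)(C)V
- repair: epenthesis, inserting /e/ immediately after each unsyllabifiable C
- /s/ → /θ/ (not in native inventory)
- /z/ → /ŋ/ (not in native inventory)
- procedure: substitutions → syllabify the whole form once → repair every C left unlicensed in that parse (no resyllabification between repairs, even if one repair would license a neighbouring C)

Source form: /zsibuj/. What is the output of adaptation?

ŋθibuje

Substitution: /z/ → /ŋ/, /s/ → /θ/, giving /ŋθibuj/.
Under (C)(C)V, the unsyllabifiable consonants are /j/ (no codas are permitted; onsets may contain at most 2 consonants).
Inserting the epenthetic vowel yields /j/ → /je/.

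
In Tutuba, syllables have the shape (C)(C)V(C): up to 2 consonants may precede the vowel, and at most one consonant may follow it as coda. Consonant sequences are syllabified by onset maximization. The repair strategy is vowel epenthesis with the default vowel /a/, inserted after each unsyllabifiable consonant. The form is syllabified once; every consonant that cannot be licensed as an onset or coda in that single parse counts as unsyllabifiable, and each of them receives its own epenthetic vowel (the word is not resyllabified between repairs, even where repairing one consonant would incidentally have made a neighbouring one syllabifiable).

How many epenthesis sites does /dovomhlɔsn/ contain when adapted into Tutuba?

1

The unsyllabifiable consonants are /n/; each receives one epenthetic vowel.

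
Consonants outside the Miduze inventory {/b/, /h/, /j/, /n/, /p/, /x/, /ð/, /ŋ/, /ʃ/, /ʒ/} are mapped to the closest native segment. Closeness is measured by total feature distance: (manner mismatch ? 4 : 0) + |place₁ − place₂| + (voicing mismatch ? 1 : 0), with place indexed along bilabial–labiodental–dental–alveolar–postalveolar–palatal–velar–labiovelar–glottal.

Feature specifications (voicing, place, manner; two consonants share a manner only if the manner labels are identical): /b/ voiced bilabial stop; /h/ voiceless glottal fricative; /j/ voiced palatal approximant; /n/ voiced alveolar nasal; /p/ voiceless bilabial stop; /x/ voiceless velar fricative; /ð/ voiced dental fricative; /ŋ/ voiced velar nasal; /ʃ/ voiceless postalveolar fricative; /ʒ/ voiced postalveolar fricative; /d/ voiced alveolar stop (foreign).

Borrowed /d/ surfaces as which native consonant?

b

/b/ is closest: same manner (stop), place distance 3 (alveolar→bilabial), same voicing; total 3. Next closest is /n/ at distance 4.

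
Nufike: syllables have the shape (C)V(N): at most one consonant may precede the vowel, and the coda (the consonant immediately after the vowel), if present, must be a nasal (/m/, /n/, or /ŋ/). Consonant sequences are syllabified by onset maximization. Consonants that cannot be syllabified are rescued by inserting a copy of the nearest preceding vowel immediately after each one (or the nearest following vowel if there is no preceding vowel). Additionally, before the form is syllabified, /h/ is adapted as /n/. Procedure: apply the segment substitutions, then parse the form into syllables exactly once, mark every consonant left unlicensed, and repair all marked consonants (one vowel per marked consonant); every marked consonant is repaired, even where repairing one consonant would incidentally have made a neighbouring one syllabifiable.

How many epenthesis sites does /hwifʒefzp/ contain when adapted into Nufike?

5

After substitution the input is /nwifʒefzp/.
The unsyllabifiable consonants are /n/, /f/, /f/, /z/, /p/; each receives one epenthetic vowel.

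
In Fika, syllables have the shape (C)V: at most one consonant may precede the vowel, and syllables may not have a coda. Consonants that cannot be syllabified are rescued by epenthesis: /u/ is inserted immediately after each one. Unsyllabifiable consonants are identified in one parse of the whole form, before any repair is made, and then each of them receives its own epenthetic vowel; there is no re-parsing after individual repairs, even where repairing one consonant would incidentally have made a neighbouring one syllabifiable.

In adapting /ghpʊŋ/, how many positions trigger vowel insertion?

3

The unsyllabifiable consonants are /g/, /h/, /ŋ/; each receives one epenthetic vowel.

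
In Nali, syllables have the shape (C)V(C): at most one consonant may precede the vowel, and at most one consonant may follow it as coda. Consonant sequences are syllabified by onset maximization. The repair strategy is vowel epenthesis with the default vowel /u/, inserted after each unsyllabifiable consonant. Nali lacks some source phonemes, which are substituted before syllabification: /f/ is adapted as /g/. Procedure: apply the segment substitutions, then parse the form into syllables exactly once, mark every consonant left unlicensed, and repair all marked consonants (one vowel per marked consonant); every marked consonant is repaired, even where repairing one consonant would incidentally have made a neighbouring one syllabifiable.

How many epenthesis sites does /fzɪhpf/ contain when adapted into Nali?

After substitution the input is /gzɪhpg/.
The unsyllabifiable consonants are /g/, /p/, /g/; each receives one epenthetic vowel.

3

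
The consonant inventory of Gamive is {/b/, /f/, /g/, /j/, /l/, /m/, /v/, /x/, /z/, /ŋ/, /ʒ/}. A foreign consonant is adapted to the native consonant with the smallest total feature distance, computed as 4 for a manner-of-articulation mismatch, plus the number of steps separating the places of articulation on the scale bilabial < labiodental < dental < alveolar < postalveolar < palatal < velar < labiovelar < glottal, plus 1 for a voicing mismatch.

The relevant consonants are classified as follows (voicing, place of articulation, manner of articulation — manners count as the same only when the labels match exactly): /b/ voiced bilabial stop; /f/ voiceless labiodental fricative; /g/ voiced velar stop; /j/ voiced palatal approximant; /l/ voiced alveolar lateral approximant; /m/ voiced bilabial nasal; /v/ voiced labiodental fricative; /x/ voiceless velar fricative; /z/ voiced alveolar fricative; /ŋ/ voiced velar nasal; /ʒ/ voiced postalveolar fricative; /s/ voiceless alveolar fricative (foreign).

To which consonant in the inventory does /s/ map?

z

/z/ is closest: same manner (fricative), place distance 0 (alveolar→alveolar), voicing differs (+1); total 1. Next closest is /f/ at distance 2.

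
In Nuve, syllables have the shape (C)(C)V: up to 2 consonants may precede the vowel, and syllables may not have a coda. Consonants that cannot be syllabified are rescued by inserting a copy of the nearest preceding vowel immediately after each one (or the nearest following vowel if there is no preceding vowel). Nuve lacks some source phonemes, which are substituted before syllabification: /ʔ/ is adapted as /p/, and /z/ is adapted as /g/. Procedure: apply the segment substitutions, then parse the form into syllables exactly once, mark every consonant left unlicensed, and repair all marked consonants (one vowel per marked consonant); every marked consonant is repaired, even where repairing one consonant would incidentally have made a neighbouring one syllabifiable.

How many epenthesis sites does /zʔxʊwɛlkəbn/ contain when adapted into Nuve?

After substitution the input is /gpxʊwɛlkəbn/.
The unsyllabifiable consonants are /g/, /b/, /n/; each receives one epenthetic vowel.

3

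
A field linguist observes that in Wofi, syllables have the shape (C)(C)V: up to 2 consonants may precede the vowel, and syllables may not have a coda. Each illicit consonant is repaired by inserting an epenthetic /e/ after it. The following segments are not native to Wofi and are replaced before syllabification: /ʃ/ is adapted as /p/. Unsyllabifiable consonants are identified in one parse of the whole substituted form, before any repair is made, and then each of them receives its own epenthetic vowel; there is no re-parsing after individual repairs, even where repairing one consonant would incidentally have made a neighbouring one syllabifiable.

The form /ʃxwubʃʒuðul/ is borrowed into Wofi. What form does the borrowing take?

Substitution: /ʃ/ → /p/, giving /pxwubpʒuðul/.
The consonants /p/, /b/, /l/ cannot be parsed into a legal (C)(C)V syllable (no codas are permitted; onsets may contain at most 2 consonants).
Each unlicensed consonant becomes the onset of a new syllable: /p/ → /pe/, /b/ → /be/, /l/ → /le/.

pexwubepʒuðule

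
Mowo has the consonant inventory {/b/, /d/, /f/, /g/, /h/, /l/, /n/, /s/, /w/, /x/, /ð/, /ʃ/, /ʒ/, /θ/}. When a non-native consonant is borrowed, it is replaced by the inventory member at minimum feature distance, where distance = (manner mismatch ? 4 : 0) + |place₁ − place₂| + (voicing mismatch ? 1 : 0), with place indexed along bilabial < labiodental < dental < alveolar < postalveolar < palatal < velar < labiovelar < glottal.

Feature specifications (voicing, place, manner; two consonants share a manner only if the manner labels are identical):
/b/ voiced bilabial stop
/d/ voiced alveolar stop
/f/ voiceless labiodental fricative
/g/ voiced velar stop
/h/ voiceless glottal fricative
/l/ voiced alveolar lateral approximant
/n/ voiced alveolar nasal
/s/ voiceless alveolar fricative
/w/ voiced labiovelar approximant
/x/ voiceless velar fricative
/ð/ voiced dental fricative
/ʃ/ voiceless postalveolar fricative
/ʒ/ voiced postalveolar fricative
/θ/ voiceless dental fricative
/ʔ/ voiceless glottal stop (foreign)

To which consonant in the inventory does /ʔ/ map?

/g/ is closest: same manner (stop), place distance 2 (glottal→velar), voicing differs (+1); total 3. Next closest is /h/ at distance 4.

g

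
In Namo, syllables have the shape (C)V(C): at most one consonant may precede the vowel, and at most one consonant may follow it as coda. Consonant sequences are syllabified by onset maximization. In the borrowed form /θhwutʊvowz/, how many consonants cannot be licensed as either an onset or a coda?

Under (C)V(C), the unsyllabifiable consonants are /θ/, /h/, /z/ (at most one coda consonant is licensed; onsets are limited to one consonant).

3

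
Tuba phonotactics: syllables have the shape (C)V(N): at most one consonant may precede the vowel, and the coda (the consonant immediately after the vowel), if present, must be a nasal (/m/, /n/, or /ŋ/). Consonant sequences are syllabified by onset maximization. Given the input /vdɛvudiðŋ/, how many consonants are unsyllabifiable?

The consonants /v/, /ð/, /ŋ/ cannot be parsed into a legal (C)V(N) syllable (only a nasal (/m/, /n/, or /ŋ/) is licensed in coda position; onsets are limited to one consonant).

3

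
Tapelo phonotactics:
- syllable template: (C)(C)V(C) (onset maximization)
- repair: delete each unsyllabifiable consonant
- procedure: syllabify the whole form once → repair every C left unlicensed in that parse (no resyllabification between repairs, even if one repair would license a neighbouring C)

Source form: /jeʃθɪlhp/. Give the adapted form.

jeʃθɪl

Under (C)(C)V(C), the unsyllabifiable consonants are /h/, /p/ (at most one coda consonant is licensed; onsets may contain at most 2 consonants).
Each unlicensed consonant is deleted: /h/, /p/.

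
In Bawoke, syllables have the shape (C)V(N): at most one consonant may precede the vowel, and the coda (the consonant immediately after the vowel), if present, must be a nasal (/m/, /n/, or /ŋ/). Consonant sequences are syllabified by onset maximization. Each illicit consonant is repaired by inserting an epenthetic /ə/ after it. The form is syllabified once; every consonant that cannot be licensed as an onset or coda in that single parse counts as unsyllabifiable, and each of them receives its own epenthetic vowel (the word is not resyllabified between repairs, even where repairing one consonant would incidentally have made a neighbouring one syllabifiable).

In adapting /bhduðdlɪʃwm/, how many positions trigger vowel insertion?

7

The unsyllabifiable consonants are /b/, /h/, /ð/, /d/, /ʃ/, /w/, /m/; each receives one epenthetic vowel.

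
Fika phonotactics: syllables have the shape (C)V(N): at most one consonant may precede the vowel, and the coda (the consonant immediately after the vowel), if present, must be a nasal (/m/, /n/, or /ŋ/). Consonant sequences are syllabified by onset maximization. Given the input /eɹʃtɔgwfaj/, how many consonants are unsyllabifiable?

Syllabifying with onset maximization leaves /ɹ/, /ʃ/, /g/, /w/, /j/ stranded (only a nasal (/m/, /n/, or /ŋ/) is licensed in coda position; onsets are limited to one consonant).

5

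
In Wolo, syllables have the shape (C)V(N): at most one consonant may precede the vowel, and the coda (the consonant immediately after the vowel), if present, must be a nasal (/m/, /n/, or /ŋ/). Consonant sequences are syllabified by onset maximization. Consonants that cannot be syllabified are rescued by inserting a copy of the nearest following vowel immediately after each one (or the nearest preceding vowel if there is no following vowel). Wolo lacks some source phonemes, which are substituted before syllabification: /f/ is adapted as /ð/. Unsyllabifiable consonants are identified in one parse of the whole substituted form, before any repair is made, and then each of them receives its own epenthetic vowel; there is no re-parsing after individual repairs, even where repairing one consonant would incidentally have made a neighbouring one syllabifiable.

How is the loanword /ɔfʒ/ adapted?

Substitution: /f/ → /ð/, giving /ɔðʒ/.
The consonants /ð/, /ʒ/ cannot be parsed into a legal (C)V(N) syllable (only a nasal (/m/, /n/, or /ŋ/) is licensed in coda position; onsets are limited to one consonant).
Epenthesis after each stranded consonant: /ð/ → /ðɔ/, /ʒ/ → /ʒɔ/.

ɔðɔʒɔ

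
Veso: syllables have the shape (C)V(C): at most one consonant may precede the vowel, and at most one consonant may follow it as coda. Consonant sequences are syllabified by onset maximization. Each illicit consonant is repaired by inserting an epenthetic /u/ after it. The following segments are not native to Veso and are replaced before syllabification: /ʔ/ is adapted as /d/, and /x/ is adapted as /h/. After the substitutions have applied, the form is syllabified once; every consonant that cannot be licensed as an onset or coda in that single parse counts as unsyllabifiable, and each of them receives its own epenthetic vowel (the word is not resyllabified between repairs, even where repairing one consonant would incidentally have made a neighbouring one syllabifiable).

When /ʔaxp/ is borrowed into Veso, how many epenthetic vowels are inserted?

After substitution the input is /dahp/.
The unsyllabifiable consonants are /p/; each receives one epenthetic vowel.

1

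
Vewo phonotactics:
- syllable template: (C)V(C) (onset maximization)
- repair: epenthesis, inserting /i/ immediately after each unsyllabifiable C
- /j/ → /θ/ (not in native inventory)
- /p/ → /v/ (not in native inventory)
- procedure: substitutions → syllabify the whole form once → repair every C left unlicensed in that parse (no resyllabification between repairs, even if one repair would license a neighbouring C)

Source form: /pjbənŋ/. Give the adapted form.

viθibənŋi

Substitution: /p/ → /v/, /j/ → /θ/, giving /vθbənŋ/.
The consonants /v/, /θ/, /ŋ/ cannot be parsed into a legal (C)V(C) syllable (at most one coda consonant is licensed; onsets are limited to one consonant).
Epenthesis after each stranded consonant: /v/ → /vi/, /θ/ → /θi/, /ŋ/ → /ŋi/.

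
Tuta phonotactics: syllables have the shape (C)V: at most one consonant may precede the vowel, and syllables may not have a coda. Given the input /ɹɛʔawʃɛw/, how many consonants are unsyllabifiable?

Under (C)V, the unsyllabifiable consonants are /w/, /w/ (no codas are permitted; onsets are limited to one consonant).

2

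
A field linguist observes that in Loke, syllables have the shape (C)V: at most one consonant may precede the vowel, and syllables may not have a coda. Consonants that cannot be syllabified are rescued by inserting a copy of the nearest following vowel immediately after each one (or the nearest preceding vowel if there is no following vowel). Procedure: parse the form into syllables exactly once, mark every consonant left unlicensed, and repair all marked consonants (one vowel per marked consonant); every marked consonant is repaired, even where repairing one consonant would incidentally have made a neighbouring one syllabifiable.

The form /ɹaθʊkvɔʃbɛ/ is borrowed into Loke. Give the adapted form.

Syllabifying with onset maximization leaves /k/, /ʃ/ stranded (no codas are permitted; onsets are limited to one consonant).
Epenthesis after each stranded consonant: /k/ → /kɔ/, /ʃ/ → /ʃɛ/.

ɹaθʊkɔvɔʃɛbɛ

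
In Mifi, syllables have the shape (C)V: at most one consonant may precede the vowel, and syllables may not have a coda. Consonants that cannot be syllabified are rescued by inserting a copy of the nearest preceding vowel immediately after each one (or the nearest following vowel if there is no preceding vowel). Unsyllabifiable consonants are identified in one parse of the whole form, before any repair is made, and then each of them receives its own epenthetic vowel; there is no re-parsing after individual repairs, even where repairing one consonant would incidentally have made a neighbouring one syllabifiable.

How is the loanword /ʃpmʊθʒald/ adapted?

ʃʊpʊmʊθʊʒalada

The consonants /ʃ/, /p/, /θ/, /l/, /d/ cannot be parsed into a legal (C)V syllable (no codas are permitted; onsets are limited to one consonant).
Inserting the epenthetic vowel yields /ʃ/ → /ʃʊ/, /p/ → /pʊ/, /θ/ → /θʊ/, /l/ → /la/, /d/ → /da/.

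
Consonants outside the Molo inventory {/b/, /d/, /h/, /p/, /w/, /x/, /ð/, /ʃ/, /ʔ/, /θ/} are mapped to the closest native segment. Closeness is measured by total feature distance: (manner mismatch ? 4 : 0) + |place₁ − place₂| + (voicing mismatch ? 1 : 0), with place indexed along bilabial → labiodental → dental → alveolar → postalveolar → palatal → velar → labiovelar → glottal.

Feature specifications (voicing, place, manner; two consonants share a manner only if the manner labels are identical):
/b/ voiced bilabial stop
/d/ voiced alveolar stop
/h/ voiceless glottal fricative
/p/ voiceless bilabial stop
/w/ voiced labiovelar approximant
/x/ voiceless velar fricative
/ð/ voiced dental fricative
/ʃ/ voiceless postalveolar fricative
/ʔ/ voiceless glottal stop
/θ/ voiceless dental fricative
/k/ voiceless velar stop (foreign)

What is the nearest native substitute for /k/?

/ʔ/ is closest: same manner (stop), place distance 2 (velar→glottal), same voicing; total 2. Next closest is /d/ at distance 4.

ʔ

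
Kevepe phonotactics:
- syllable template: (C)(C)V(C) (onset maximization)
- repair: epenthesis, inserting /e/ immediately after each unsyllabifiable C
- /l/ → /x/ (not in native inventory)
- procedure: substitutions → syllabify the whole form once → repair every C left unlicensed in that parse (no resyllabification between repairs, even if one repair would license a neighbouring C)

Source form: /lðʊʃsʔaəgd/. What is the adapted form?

Substitution: /l/ → /x/, giving /xðʊʃsʔaəgd/.
Syllabifying with onset maximization leaves /d/ stranded (at most one coda consonant is licensed; onsets may contain at most 2 consonants).
Each unlicensed consonant becomes the onset of a new syllable: /d/ → /de/.

xðʊʃsʔaəgde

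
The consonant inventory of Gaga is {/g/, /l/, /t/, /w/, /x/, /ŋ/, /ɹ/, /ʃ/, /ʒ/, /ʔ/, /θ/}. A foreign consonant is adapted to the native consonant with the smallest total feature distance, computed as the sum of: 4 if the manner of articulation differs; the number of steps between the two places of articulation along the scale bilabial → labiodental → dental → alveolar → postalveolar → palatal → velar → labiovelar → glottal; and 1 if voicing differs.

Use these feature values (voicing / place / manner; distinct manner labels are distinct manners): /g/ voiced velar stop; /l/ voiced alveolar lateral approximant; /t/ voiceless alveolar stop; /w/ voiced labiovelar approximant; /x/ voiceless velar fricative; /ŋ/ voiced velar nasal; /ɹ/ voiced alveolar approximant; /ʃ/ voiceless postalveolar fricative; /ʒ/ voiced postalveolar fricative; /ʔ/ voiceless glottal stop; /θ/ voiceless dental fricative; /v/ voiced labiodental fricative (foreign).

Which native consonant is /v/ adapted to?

θ

/θ/ is closest: same manner (fricative), place distance 1 (labiodental→dental), voicing differs (+1); total 2. Next closest is /ʒ/ at distance 3.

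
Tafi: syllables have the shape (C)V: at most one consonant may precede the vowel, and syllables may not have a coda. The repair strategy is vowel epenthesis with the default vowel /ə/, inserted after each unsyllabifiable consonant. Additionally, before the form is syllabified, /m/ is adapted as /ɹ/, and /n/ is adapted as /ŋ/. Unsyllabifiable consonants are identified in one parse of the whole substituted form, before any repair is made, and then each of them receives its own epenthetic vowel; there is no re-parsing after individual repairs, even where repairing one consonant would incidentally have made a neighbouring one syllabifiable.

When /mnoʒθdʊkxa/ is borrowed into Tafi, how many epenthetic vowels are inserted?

4

After substitution the input is /ɹŋoʒθdʊkxa/.
The unsyllabifiable consonants are /ɹ/, /ʒ/, /θ/, /k/; each receives one epenthetic vowel.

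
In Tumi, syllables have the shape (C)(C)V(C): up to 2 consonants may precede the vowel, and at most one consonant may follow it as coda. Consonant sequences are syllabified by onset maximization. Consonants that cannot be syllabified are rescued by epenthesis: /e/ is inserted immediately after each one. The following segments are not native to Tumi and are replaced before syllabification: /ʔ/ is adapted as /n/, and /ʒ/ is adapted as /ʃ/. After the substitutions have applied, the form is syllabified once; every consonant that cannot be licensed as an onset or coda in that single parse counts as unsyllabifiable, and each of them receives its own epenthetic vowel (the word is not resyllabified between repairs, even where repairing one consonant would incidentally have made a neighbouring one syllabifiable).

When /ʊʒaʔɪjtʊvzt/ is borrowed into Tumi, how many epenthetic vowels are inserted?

After substitution the input is /ʊʃanɪjtʊvzt/.
The unsyllabifiable consonants are /z/, /t/; each receives one epenthetic vowel.

2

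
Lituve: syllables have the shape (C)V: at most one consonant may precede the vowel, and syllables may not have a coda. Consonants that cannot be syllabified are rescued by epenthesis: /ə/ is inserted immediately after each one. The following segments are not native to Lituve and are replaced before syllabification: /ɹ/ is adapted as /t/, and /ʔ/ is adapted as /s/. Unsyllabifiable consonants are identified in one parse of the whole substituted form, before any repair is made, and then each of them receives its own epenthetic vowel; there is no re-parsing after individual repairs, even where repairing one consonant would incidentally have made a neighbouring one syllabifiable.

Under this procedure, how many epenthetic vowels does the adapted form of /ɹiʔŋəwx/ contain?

After substitution the input is /tisŋəwx/.
The unsyllabifiable consonants are /s/, /w/, /x/; each receives one epenthetic vowel.

3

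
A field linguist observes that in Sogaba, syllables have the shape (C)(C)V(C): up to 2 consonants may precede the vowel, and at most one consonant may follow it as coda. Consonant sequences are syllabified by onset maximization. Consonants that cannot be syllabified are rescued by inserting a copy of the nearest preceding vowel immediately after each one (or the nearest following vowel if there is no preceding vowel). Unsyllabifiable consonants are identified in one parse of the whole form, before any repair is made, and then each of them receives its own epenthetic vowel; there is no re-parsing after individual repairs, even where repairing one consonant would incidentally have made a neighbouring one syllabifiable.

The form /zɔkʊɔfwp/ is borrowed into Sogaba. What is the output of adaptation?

zɔkʊɔfwɔpɔ

Under (C)(C)V(C), the unsyllabifiable consonants are /w/, /p/ (at most one coda consonant is licensed; onsets may contain at most 2 consonants).
Each unlicensed consonant becomes the onset of a new syllable: /w/ → /wɔ/, /p/ → /pɔ/.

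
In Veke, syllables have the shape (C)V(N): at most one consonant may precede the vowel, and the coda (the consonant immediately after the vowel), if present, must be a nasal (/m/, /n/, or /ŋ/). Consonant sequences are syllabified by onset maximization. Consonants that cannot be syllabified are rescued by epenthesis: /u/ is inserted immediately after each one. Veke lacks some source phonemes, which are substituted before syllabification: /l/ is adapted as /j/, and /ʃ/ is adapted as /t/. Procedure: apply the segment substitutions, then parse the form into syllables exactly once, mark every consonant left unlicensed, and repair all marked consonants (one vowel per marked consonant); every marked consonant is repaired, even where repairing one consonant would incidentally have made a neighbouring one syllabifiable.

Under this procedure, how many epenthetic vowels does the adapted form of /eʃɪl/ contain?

1

After substitution the input is /etɪj/.
The unsyllabifiable consonants are /j/; each receives one epenthetic vowel.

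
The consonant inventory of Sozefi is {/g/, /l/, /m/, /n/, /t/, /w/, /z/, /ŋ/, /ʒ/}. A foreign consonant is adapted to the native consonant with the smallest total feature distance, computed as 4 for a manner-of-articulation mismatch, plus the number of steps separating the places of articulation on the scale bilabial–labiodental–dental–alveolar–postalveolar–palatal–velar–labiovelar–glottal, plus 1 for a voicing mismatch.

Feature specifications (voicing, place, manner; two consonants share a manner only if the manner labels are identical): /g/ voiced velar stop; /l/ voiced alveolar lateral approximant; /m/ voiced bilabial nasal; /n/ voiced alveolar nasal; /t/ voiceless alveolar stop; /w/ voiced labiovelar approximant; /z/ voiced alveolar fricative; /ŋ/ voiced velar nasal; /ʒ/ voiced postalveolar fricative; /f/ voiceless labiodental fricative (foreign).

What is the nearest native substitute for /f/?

/z/ is closest: same manner (fricative), place distance 2 (labiodental→alveolar), voicing differs (+1); total 3. Next closest is /ʒ/ at distance 4.

z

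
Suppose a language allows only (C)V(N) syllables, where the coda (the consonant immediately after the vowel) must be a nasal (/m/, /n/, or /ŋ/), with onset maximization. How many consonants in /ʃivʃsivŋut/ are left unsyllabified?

Under (C)V(N), the unsyllabifiable consonants are /v/, /ʃ/, /v/, /t/ (only a nasal (/m/, /n/, or /ŋ/) is licensed in coda position; onsets are limited to one consonant).

4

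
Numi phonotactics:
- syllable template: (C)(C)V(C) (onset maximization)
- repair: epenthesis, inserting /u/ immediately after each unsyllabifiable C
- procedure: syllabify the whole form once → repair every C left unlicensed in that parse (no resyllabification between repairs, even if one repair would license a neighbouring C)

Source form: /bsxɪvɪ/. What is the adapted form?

Syllabifying with onset maximization leaves /b/ stranded (at most one coda consonant is licensed; onsets may contain at most 2 consonants).
Each unlicensed consonant becomes the onset of a new syllable: /b/ → /bu/.

busxɪvɪ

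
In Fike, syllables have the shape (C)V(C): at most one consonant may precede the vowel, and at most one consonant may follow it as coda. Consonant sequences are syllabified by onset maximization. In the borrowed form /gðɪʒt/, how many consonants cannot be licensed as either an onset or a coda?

Syllabifying with onset maximization leaves /g/, /t/ stranded (at most one coda consonant is licensed; onsets are limited to one consonant).

2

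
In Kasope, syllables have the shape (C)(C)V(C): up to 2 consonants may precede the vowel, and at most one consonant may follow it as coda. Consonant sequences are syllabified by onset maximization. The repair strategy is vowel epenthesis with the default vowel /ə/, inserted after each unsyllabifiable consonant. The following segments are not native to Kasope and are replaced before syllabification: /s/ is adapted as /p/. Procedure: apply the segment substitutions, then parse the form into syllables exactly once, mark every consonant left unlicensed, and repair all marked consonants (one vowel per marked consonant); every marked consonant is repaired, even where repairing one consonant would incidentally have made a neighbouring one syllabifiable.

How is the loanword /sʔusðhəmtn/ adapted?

pʔupðhəmtənə

Substitution: /s/ → /p/, giving /pʔupðhəmtn/.
Under (C)(C)V(C), the unsyllabifiable consonants are /t/, /n/ (at most one coda consonant is licensed; onsets may contain at most 2 consonants).
Inserting the epenthetic vowel yields /t/ → /tə/, /n/ → /nə/.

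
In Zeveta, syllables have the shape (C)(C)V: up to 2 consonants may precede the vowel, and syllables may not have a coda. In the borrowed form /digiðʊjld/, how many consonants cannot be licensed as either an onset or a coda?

Under (C)(C)V, the unsyllabifiable consonants are /j/, /l/, /d/ (no codas are permitted; onsets may contain at most 2 consonants).

3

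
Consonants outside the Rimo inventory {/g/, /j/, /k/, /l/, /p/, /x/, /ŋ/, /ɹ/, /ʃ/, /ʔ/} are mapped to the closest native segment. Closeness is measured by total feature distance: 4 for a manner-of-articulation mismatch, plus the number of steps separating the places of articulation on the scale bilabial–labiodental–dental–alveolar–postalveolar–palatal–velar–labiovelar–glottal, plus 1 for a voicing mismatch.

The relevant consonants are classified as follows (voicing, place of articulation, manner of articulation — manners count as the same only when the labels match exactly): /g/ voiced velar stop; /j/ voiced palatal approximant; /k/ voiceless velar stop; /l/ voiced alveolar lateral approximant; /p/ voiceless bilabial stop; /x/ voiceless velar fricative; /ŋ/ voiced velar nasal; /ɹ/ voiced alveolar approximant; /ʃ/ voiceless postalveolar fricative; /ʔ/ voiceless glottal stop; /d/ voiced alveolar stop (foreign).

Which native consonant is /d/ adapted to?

g

/g/ is closest: same manner (stop), place distance 3 (alveolar→velar), same voicing; total 3. Next closest is /k/ at distance 4.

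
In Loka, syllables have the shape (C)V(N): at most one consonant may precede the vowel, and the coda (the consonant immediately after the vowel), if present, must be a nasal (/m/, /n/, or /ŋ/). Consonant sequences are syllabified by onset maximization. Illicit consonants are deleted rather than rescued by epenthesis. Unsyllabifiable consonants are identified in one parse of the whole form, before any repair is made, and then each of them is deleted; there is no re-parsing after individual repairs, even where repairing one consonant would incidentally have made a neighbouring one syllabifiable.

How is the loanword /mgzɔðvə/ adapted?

Under (C)V(N), the unsyllabifiable consonants are /m/, /g/, /ð/ (only a nasal (/m/, /n/, or /ŋ/) is licensed in coda position; onsets are limited to one consonant).
Deleting the stranded consonants removes /m/, /g/, /ð/.

zɔvə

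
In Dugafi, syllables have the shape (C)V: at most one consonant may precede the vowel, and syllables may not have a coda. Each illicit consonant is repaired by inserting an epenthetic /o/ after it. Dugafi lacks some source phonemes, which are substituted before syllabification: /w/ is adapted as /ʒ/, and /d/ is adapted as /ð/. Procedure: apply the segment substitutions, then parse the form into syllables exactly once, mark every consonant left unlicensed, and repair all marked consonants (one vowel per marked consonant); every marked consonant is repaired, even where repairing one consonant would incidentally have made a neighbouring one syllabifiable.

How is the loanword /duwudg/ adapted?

Substitution: /d/ → /ð/, /w/ → /ʒ/, giving /ðuʒuðg/.
Syllabifying with onset maximization leaves /ð/, /g/ stranded (no codas are permitted; onsets are limited to one consonant).
Each unlicensed consonant becomes the onset of a new syllable: /ð/ → /ðo/, /g/ → /go/.

ðuʒuðogo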